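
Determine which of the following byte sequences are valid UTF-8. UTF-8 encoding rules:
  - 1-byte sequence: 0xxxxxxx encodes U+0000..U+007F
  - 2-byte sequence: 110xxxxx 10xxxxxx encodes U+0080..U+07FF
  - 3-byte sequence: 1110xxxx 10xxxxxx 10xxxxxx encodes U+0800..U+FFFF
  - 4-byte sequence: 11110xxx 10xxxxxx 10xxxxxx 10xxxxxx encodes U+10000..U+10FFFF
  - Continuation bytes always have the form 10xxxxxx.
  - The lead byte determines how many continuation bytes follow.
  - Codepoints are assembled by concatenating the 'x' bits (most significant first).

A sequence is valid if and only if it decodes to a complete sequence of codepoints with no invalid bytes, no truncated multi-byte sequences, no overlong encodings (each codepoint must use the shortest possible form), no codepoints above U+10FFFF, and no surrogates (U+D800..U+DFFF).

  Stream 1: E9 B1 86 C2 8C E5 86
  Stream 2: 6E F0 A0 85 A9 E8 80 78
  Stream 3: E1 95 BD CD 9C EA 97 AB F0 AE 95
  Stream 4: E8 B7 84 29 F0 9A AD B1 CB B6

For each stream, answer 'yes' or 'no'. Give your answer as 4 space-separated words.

Stream 1: error at byte offset 7. INVALID
Stream 2: error at byte offset 7. INVALID
Stream 3: error at byte offset 11. INVALID
Stream 4: decodes cleanly. VALID

Answer: no no no yes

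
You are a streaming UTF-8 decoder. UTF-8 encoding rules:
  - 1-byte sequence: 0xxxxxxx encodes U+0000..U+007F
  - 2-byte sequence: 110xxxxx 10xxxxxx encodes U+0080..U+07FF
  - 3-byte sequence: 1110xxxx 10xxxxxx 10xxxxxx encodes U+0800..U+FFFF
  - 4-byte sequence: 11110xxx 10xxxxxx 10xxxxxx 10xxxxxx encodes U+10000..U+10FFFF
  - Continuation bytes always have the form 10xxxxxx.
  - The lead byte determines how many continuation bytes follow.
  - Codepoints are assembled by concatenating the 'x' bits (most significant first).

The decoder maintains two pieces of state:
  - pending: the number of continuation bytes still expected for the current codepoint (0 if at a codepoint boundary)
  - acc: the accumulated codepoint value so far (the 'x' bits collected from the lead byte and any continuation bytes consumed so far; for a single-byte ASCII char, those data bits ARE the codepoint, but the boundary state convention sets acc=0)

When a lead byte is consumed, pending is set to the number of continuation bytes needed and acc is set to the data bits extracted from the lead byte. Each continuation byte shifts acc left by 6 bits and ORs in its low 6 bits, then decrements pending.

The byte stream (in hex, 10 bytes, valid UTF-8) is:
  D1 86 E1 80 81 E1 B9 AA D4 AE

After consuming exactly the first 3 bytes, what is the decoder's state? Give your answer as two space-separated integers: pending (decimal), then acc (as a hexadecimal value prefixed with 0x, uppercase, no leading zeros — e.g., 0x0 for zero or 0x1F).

Byte[0]=D1: 2-byte lead. pending=1, acc=0x11
Byte[1]=86: continuation. acc=(acc<<6)|0x06=0x446, pending=0
Byte[2]=E1: 3-byte lead. pending=2, acc=0x1

Answer: 2 0x1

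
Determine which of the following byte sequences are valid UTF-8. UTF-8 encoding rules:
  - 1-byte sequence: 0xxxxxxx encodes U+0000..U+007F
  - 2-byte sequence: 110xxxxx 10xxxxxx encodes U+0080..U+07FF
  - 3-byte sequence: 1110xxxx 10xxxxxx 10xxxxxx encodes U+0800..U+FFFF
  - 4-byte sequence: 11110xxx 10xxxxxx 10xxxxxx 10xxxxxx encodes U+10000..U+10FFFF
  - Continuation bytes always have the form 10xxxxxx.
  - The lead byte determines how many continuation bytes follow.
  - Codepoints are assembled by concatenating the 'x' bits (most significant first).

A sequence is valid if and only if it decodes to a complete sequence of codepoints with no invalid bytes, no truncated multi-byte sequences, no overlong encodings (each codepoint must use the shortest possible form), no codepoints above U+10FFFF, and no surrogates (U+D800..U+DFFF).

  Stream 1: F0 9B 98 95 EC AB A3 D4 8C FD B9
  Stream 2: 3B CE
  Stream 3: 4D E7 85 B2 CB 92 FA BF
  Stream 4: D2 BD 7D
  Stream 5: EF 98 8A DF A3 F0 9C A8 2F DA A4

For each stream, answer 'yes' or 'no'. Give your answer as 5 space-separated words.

Stream 1: error at byte offset 9. INVALID
Stream 2: error at byte offset 2. INVALID
Stream 3: error at byte offset 6. INVALID
Stream 4: decodes cleanly. VALID
Stream 5: error at byte offset 8. INVALID

Answer: no no no yes no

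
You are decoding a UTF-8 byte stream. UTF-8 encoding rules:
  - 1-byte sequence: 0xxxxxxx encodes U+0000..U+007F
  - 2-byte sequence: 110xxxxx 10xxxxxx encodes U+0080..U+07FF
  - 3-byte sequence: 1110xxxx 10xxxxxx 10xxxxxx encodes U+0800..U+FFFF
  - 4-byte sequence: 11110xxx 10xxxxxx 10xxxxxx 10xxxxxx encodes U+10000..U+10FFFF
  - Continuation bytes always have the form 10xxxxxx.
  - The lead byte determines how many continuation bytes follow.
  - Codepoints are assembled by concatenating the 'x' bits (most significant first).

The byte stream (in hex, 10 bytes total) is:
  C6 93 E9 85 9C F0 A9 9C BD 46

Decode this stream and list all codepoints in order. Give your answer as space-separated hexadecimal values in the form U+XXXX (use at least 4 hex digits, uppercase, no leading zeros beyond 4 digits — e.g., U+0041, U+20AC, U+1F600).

Byte[0]=C6: 2-byte lead, need 1 cont bytes. acc=0x6
Byte[1]=93: continuation. acc=(acc<<6)|0x13=0x193
Completed: cp=U+0193 (starts at byte 0)
Byte[2]=E9: 3-byte lead, need 2 cont bytes. acc=0x9
Byte[3]=85: continuation. acc=(acc<<6)|0x05=0x245
Byte[4]=9C: continuation. acc=(acc<<6)|0x1C=0x915C
Completed: cp=U+915C (starts at byte 2)
Byte[5]=F0: 4-byte lead, need 3 cont bytes. acc=0x0
Byte[6]=A9: continuation. acc=(acc<<6)|0x29=0x29
Byte[7]=9C: continuation. acc=(acc<<6)|0x1C=0xA5C
Byte[8]=BD: continuation. acc=(acc<<6)|0x3D=0x2973D
Completed: cp=U+2973D (starts at byte 5)
Byte[9]=46: 1-byte ASCII. cp=U+0046

Answer: U+0193 U+915C U+2973D U+0046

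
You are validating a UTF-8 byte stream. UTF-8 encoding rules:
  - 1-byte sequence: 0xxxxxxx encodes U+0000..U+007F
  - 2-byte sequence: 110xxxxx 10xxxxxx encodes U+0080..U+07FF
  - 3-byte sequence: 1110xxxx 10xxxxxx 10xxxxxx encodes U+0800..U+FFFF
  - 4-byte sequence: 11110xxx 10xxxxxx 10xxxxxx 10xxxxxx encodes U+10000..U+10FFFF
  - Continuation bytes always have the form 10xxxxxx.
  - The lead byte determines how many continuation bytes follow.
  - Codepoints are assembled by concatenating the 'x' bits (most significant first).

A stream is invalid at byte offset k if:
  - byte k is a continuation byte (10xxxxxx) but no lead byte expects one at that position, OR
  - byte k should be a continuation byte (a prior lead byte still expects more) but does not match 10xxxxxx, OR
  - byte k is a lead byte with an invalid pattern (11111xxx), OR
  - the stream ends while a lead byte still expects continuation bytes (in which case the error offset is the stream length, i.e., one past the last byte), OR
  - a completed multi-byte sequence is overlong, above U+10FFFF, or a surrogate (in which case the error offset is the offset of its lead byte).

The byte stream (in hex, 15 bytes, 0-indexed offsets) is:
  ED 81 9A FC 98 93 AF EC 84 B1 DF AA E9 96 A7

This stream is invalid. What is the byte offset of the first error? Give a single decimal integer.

Answer: 3

Derivation:
Byte[0]=ED: 3-byte lead, need 2 cont bytes. acc=0xD
Byte[1]=81: continuation. acc=(acc<<6)|0x01=0x341
Byte[2]=9A: continuation. acc=(acc<<6)|0x1A=0xD05A
Completed: cp=U+D05A (starts at byte 0)
Byte[3]=FC: INVALID lead byte (not 0xxx/110x/1110/11110)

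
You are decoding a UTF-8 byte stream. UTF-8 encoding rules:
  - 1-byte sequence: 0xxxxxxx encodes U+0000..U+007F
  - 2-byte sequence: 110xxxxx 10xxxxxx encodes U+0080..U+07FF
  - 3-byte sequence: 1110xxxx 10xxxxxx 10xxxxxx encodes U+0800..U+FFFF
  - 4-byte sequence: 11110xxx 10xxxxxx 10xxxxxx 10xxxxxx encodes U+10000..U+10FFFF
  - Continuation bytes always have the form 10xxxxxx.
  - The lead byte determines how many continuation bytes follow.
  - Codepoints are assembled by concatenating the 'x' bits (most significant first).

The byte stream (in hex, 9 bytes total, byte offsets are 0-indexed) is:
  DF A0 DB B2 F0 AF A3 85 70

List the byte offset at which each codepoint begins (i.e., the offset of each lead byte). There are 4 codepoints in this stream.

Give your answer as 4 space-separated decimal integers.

Answer: 0 2 4 8

Derivation:
Byte[0]=DF: 2-byte lead, need 1 cont bytes. acc=0x1F
Byte[1]=A0: continuation. acc=(acc<<6)|0x20=0x7E0
Completed: cp=U+07E0 (starts at byte 0)
Byte[2]=DB: 2-byte lead, need 1 cont bytes. acc=0x1B
Byte[3]=B2: continuation. acc=(acc<<6)|0x32=0x6F2
Completed: cp=U+06F2 (starts at byte 2)
Byte[4]=F0: 4-byte lead, need 3 cont bytes. acc=0x0
Byte[5]=AF: continuation. acc=(acc<<6)|0x2F=0x2F
Byte[6]=A3: continuation. acc=(acc<<6)|0x23=0xBE3
Byte[7]=85: continuation. acc=(acc<<6)|0x05=0x2F8C5
Completed: cp=U+2F8C5 (starts at byte 4)
Byte[8]=70: 1-byte ASCII. cp=U+0070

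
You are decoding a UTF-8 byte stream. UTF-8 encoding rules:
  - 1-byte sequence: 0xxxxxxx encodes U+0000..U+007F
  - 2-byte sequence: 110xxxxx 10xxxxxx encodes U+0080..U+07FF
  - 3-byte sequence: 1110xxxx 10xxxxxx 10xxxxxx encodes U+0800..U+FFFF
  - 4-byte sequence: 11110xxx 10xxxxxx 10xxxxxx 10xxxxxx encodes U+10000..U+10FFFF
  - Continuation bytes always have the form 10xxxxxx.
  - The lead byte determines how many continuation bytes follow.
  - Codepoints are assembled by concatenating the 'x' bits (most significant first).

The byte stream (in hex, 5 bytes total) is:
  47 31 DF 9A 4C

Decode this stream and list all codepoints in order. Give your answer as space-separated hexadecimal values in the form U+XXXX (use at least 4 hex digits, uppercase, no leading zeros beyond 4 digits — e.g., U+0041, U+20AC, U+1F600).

Byte[0]=47: 1-byte ASCII. cp=U+0047
Byte[1]=31: 1-byte ASCII. cp=U+0031
Byte[2]=DF: 2-byte lead, need 1 cont bytes. acc=0x1F
Byte[3]=9A: continuation. acc=(acc<<6)|0x1A=0x7DA
Completed: cp=U+07DA (starts at byte 2)
Byte[4]=4C: 1-byte ASCII. cp=U+004C

Answer: U+0047 U+0031 U+07DA U+004C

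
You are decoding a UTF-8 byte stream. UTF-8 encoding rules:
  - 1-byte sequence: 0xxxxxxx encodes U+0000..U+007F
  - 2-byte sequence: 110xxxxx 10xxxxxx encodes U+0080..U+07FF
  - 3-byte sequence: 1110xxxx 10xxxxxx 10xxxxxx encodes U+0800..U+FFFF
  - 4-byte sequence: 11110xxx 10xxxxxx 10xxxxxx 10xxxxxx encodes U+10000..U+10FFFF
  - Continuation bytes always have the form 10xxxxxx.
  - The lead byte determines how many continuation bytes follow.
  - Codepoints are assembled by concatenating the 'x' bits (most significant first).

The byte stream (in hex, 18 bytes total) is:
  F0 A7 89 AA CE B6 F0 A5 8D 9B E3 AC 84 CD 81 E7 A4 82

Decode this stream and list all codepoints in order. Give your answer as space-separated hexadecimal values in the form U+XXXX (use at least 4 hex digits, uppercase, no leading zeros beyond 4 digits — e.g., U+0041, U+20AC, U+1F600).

Answer: U+2726A U+03B6 U+2535B U+3B04 U+0341 U+7902

Derivation:
Byte[0]=F0: 4-byte lead, need 3 cont bytes. acc=0x0
Byte[1]=A7: continuation. acc=(acc<<6)|0x27=0x27
Byte[2]=89: continuation. acc=(acc<<6)|0x09=0x9C9
Byte[3]=AA: continuation. acc=(acc<<6)|0x2A=0x2726A
Completed: cp=U+2726A (starts at byte 0)
Byte[4]=CE: 2-byte lead, need 1 cont bytes. acc=0xE
Byte[5]=B6: continuation. acc=(acc<<6)|0x36=0x3B6
Completed: cp=U+03B6 (starts at byte 4)
Byte[6]=F0: 4-byte lead, need 3 cont bytes. acc=0x0
Byte[7]=A5: continuation. acc=(acc<<6)|0x25=0x25
Byte[8]=8D: continuation. acc=(acc<<6)|0x0D=0x94D
Byte[9]=9B: continuation. acc=(acc<<6)|0x1B=0x2535B
Completed: cp=U+2535B (starts at byte 6)
Byte[10]=E3: 3-byte lead, need 2 cont bytes. acc=0x3
Byte[11]=AC: continuation. acc=(acc<<6)|0x2C=0xEC
Byte[12]=84: continuation. acc=(acc<<6)|0x04=0x3B04
Completed: cp=U+3B04 (starts at byte 10)
Byte[13]=CD: 2-byte lead, need 1 cont bytes. acc=0xD
Byte[14]=81: continuation. acc=(acc<<6)|0x01=0x341
Completed: cp=U+0341 (starts at byte 13)
Byte[15]=E7: 3-byte lead, need 2 cont bytes. acc=0x7
Byte[16]=A4: continuation. acc=(acc<<6)|0x24=0x1E4
Byte[17]=82: continuation. acc=(acc<<6)|0x02=0x7902
Completed: cp=U+7902 (starts at byte 15)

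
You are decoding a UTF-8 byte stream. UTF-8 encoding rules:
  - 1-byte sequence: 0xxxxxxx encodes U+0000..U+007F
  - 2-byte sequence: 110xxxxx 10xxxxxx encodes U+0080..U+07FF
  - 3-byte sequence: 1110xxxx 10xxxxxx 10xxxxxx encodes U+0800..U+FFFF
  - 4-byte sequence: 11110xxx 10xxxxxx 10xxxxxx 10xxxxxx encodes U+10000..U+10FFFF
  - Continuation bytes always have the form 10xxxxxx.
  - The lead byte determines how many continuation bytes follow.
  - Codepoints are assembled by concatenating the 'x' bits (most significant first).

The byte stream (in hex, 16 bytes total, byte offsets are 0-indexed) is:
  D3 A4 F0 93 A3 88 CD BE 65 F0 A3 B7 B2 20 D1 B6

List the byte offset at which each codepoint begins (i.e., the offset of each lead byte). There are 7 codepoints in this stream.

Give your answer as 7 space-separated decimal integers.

Byte[0]=D3: 2-byte lead, need 1 cont bytes. acc=0x13
Byte[1]=A4: continuation. acc=(acc<<6)|0x24=0x4E4
Completed: cp=U+04E4 (starts at byte 0)
Byte[2]=F0: 4-byte lead, need 3 cont bytes. acc=0x0
Byte[3]=93: continuation. acc=(acc<<6)|0x13=0x13
Byte[4]=A3: continuation. acc=(acc<<6)|0x23=0x4E3
Byte[5]=88: continuation. acc=(acc<<6)|0x08=0x138C8
Completed: cp=U+138C8 (starts at byte 2)
Byte[6]=CD: 2-byte lead, need 1 cont bytes. acc=0xD
Byte[7]=BE: continuation. acc=(acc<<6)|0x3E=0x37E
Completed: cp=U+037E (starts at byte 6)
Byte[8]=65: 1-byte ASCII. cp=U+0065
Byte[9]=F0: 4-byte lead, need 3 cont bytes. acc=0x0
Byte[10]=A3: continuation. acc=(acc<<6)|0x23=0x23
Byte[11]=B7: continuation. acc=(acc<<6)|0x37=0x8F7
Byte[12]=B2: continuation. acc=(acc<<6)|0x32=0x23DF2
Completed: cp=U+23DF2 (starts at byte 9)
Byte[13]=20: 1-byte ASCII. cp=U+0020
Byte[14]=D1: 2-byte lead, need 1 cont bytes. acc=0x11
Byte[15]=B6: continuation. acc=(acc<<6)|0x36=0x476
Completed: cp=U+0476 (starts at byte 14)

Answer: 0 2 6 8 9 13 14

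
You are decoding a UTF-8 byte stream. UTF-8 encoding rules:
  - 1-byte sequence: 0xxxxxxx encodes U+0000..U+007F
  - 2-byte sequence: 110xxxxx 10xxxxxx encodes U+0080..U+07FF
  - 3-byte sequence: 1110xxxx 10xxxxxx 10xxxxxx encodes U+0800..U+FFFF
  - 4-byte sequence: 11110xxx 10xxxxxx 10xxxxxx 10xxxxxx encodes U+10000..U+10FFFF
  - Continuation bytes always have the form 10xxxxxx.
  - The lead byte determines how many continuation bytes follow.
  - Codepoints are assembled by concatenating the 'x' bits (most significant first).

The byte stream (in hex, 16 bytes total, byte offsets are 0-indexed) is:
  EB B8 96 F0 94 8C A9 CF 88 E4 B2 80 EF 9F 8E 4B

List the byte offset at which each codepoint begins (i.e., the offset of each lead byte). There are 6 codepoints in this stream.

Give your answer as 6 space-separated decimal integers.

Answer: 0 3 7 9 12 15

Derivation:
Byte[0]=EB: 3-byte lead, need 2 cont bytes. acc=0xB
Byte[1]=B8: continuation. acc=(acc<<6)|0x38=0x2F8
Byte[2]=96: continuation. acc=(acc<<6)|0x16=0xBE16
Completed: cp=U+BE16 (starts at byte 0)
Byte[3]=F0: 4-byte lead, need 3 cont bytes. acc=0x0
Byte[4]=94: continuation. acc=(acc<<6)|0x14=0x14
Byte[5]=8C: continuation. acc=(acc<<6)|0x0C=0x50C
Byte[6]=A9: continuation. acc=(acc<<6)|0x29=0x14329
Completed: cp=U+14329 (starts at byte 3)
Byte[7]=CF: 2-byte lead, need 1 cont bytes. acc=0xF
Byte[8]=88: continuation. acc=(acc<<6)|0x08=0x3C8
Completed: cp=U+03C8 (starts at byte 7)
Byte[9]=E4: 3-byte lead, need 2 cont bytes. acc=0x4
Byte[10]=B2: continuation. acc=(acc<<6)|0x32=0x132
Byte[11]=80: continuation. acc=(acc<<6)|0x00=0x4C80
Completed: cp=U+4C80 (starts at byte 9)
Byte[12]=EF: 3-byte lead, need 2 cont bytes. acc=0xF
Byte[13]=9F: continuation. acc=(acc<<6)|0x1F=0x3DF
Byte[14]=8E: continuation. acc=(acc<<6)|0x0E=0xF7CE
Completed: cp=U+F7CE (starts at byte 12)
Byte[15]=4B: 1-byte ASCII. cp=U+004B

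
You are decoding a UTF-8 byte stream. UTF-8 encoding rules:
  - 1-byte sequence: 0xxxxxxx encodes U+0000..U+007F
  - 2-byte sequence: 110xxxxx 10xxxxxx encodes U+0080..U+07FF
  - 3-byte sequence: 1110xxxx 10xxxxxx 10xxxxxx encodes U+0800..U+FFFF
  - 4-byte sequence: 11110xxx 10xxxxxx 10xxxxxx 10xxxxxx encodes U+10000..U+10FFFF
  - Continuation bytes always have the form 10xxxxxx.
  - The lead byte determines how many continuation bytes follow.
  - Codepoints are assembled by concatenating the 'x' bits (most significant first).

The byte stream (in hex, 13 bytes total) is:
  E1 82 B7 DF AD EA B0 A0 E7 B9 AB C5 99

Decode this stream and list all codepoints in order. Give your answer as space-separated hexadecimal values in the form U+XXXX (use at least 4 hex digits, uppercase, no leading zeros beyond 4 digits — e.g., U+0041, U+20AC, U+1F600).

Answer: U+10B7 U+07ED U+AC20 U+7E6B U+0159

Derivation:
Byte[0]=E1: 3-byte lead, need 2 cont bytes. acc=0x1
Byte[1]=82: continuation. acc=(acc<<6)|0x02=0x42
Byte[2]=B7: continuation. acc=(acc<<6)|0x37=0x10B7
Completed: cp=U+10B7 (starts at byte 0)
Byte[3]=DF: 2-byte lead, need 1 cont bytes. acc=0x1F
Byte[4]=AD: continuation. acc=(acc<<6)|0x2D=0x7ED
Completed: cp=U+07ED (starts at byte 3)
Byte[5]=EA: 3-byte lead, need 2 cont bytes. acc=0xA
Byte[6]=B0: continuation. acc=(acc<<6)|0x30=0x2B0
Byte[7]=A0: continuation. acc=(acc<<6)|0x20=0xAC20
Completed: cp=U+AC20 (starts at byte 5)
Byte[8]=E7: 3-byte lead, need 2 cont bytes. acc=0x7
Byte[9]=B9: continuation. acc=(acc<<6)|0x39=0x1F9
Byte[10]=AB: continuation. acc=(acc<<6)|0x2B=0x7E6B
Completed: cp=U+7E6B (starts at byte 8)
Byte[11]=C5: 2-byte lead, need 1 cont bytes. acc=0x5
Byte[12]=99: continuation. acc=(acc<<6)|0x19=0x159
Completed: cp=U+0159 (starts at byte 11)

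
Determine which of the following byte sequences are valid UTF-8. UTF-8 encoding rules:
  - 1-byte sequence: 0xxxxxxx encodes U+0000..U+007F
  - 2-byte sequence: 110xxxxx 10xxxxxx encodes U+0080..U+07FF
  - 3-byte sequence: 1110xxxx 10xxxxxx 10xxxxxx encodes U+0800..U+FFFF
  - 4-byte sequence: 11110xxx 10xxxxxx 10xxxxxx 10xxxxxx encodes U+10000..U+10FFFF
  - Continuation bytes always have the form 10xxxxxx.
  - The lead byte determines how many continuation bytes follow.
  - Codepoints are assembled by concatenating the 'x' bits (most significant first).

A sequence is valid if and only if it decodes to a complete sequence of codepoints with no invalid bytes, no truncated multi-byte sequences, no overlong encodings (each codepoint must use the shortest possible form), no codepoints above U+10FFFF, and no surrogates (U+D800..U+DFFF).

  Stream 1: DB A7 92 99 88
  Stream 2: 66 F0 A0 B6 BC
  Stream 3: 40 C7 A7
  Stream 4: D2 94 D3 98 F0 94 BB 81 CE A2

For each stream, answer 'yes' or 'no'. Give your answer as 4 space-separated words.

Stream 1: error at byte offset 2. INVALID
Stream 2: decodes cleanly. VALID
Stream 3: decodes cleanly. VALID
Stream 4: decodes cleanly. VALID

Answer: no yes yes yes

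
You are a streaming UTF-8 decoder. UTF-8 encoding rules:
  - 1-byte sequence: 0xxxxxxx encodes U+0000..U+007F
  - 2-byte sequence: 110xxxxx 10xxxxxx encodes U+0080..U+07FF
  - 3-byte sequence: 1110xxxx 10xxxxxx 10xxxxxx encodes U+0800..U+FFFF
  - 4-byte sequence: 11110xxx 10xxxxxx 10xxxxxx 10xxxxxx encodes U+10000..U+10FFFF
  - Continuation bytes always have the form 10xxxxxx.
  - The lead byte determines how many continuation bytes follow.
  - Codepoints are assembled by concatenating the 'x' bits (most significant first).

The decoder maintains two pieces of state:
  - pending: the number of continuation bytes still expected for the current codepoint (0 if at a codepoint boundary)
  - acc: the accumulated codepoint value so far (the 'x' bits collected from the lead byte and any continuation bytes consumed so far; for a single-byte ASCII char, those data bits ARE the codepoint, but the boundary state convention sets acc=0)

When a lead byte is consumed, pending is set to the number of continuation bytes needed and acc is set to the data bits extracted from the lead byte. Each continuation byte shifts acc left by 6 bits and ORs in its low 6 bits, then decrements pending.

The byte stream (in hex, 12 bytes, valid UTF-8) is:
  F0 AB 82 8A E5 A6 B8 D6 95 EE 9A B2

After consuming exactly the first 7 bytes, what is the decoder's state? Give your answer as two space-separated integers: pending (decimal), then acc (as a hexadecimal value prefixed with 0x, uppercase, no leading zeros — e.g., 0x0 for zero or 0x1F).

Answer: 0 0x59B8

Derivation:
Byte[0]=F0: 4-byte lead. pending=3, acc=0x0
Byte[1]=AB: continuation. acc=(acc<<6)|0x2B=0x2B, pending=2
Byte[2]=82: continuation. acc=(acc<<6)|0x02=0xAC2, pending=1
Byte[3]=8A: continuation. acc=(acc<<6)|0x0A=0x2B08A, pending=0
Byte[4]=E5: 3-byte lead. pending=2, acc=0x5
Byte[5]=A6: continuation. acc=(acc<<6)|0x26=0x166, pending=1
Byte[6]=B8: continuation. acc=(acc<<6)|0x38=0x59B8, pending=0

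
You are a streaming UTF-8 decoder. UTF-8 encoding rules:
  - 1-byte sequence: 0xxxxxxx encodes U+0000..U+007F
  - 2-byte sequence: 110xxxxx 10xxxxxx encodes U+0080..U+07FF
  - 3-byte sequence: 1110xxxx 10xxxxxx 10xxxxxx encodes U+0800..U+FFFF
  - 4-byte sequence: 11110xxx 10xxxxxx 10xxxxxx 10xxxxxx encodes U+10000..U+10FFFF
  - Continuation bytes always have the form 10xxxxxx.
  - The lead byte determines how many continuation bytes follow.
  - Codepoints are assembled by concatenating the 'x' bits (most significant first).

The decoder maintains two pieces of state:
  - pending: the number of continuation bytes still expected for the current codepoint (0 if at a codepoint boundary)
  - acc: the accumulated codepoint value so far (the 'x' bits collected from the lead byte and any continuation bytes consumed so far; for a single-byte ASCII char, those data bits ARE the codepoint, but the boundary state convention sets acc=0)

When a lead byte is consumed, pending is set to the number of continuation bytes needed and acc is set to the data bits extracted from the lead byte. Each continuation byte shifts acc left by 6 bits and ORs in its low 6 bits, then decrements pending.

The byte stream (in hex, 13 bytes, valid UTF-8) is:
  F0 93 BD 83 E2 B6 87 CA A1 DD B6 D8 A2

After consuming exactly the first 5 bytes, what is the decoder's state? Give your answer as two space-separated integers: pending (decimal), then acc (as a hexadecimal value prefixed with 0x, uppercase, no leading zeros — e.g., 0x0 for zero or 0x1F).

Answer: 2 0x2

Derivation:
Byte[0]=F0: 4-byte lead. pending=3, acc=0x0
Byte[1]=93: continuation. acc=(acc<<6)|0x13=0x13, pending=2
Byte[2]=BD: continuation. acc=(acc<<6)|0x3D=0x4FD, pending=1
Byte[3]=83: continuation. acc=(acc<<6)|0x03=0x13F43, pending=0
Byte[4]=E2: 3-byte lead. pending=2, acc=0x2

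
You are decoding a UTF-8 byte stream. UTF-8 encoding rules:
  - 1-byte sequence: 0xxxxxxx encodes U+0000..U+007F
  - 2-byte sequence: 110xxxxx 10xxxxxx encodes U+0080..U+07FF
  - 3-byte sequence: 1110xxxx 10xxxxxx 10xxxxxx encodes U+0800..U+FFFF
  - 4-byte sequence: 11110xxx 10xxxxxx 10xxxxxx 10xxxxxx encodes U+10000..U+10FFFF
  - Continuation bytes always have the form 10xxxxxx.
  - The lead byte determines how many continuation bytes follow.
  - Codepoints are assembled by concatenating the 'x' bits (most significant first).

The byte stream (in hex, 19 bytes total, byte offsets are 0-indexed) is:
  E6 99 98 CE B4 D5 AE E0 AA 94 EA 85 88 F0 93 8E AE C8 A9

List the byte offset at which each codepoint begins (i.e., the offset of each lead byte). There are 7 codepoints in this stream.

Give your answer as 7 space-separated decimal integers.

Byte[0]=E6: 3-byte lead, need 2 cont bytes. acc=0x6
Byte[1]=99: continuation. acc=(acc<<6)|0x19=0x199
Byte[2]=98: continuation. acc=(acc<<6)|0x18=0x6658
Completed: cp=U+6658 (starts at byte 0)
Byte[3]=CE: 2-byte lead, need 1 cont bytes. acc=0xE
Byte[4]=B4: continuation. acc=(acc<<6)|0x34=0x3B4
Completed: cp=U+03B4 (starts at byte 3)
Byte[5]=D5: 2-byte lead, need 1 cont bytes. acc=0x15
Byte[6]=AE: continuation. acc=(acc<<6)|0x2E=0x56E
Completed: cp=U+056E (starts at byte 5)
Byte[7]=E0: 3-byte lead, need 2 cont bytes. acc=0x0
Byte[8]=AA: continuation. acc=(acc<<6)|0x2A=0x2A
Byte[9]=94: continuation. acc=(acc<<6)|0x14=0xA94
Completed: cp=U+0A94 (starts at byte 7)
Byte[10]=EA: 3-byte lead, need 2 cont bytes. acc=0xA
Byte[11]=85: continuation. acc=(acc<<6)|0x05=0x285
Byte[12]=88: continuation. acc=(acc<<6)|0x08=0xA148
Completed: cp=U+A148 (starts at byte 10)
Byte[13]=F0: 4-byte lead, need 3 cont bytes. acc=0x0
Byte[14]=93: continuation. acc=(acc<<6)|0x13=0x13
Byte[15]=8E: continuation. acc=(acc<<6)|0x0E=0x4CE
Byte[16]=AE: continuation. acc=(acc<<6)|0x2E=0x133AE
Completed: cp=U+133AE (starts at byte 13)
Byte[17]=C8: 2-byte lead, need 1 cont bytes. acc=0x8
Byte[18]=A9: continuation. acc=(acc<<6)|0x29=0x229
Completed: cp=U+0229 (starts at byte 17)

Answer: 0 3 5 7 10 13 17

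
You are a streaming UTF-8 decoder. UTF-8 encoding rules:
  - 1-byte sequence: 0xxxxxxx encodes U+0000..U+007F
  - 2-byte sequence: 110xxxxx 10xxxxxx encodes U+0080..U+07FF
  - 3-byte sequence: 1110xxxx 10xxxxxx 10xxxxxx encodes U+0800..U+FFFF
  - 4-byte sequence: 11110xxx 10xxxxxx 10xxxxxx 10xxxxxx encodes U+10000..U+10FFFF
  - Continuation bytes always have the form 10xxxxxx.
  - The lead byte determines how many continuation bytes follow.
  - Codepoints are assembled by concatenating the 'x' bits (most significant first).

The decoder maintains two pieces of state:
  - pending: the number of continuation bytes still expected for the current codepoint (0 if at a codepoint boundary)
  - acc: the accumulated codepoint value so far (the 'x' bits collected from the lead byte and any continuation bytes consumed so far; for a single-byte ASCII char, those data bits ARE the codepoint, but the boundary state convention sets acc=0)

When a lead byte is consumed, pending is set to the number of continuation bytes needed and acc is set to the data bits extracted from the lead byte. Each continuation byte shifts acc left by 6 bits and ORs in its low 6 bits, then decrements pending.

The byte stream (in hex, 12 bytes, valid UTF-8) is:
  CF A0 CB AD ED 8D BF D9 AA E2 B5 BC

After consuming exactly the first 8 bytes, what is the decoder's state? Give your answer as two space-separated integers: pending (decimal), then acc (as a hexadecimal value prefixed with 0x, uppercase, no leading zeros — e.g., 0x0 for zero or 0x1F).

Byte[0]=CF: 2-byte lead. pending=1, acc=0xF
Byte[1]=A0: continuation. acc=(acc<<6)|0x20=0x3E0, pending=0
Byte[2]=CB: 2-byte lead. pending=1, acc=0xB
Byte[3]=AD: continuation. acc=(acc<<6)|0x2D=0x2ED, pending=0
Byte[4]=ED: 3-byte lead. pending=2, acc=0xD
Byte[5]=8D: continuation. acc=(acc<<6)|0x0D=0x34D, pending=1
Byte[6]=BF: continuation. acc=(acc<<6)|0x3F=0xD37F, pending=0
Byte[7]=D9: 2-byte lead. pending=1, acc=0x19

Answer: 1 0x19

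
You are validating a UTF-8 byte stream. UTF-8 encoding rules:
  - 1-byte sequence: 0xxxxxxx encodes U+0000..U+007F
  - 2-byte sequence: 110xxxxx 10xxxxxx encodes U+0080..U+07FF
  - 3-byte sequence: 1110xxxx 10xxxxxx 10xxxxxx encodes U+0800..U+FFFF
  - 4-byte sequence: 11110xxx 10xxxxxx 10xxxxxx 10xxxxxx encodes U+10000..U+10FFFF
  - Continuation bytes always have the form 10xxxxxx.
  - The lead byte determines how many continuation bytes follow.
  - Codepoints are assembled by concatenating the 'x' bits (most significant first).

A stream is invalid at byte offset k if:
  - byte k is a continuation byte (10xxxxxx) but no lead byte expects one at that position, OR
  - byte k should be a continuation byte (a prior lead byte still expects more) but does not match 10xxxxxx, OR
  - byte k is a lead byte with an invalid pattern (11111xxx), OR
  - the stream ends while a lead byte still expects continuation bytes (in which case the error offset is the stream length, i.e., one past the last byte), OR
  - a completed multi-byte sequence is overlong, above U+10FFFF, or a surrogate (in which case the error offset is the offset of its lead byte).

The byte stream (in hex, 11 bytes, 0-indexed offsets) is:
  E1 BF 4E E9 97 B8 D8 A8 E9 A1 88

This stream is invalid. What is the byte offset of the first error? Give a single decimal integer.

Byte[0]=E1: 3-byte lead, need 2 cont bytes. acc=0x1
Byte[1]=BF: continuation. acc=(acc<<6)|0x3F=0x7F
Byte[2]=4E: expected 10xxxxxx continuation. INVALID

Answer: 2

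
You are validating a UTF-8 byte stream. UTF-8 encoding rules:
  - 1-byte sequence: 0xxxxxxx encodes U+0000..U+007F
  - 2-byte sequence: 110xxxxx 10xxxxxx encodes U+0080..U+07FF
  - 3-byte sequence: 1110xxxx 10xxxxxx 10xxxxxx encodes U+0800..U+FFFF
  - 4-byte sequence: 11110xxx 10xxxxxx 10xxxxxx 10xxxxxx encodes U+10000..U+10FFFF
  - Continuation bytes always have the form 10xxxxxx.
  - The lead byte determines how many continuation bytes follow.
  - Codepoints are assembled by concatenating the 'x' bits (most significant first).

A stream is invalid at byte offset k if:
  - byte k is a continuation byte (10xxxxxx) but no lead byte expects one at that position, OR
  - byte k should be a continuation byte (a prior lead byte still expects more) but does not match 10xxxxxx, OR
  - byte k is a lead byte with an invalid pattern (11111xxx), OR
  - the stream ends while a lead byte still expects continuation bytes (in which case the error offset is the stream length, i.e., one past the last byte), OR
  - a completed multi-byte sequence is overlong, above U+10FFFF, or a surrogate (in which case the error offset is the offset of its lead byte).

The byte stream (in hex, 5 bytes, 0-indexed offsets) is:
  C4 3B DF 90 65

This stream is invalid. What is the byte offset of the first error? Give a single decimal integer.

Answer: 1

Derivation:
Byte[0]=C4: 2-byte lead, need 1 cont bytes. acc=0x4
Byte[1]=3B: expected 10xxxxxx continuation. INVALID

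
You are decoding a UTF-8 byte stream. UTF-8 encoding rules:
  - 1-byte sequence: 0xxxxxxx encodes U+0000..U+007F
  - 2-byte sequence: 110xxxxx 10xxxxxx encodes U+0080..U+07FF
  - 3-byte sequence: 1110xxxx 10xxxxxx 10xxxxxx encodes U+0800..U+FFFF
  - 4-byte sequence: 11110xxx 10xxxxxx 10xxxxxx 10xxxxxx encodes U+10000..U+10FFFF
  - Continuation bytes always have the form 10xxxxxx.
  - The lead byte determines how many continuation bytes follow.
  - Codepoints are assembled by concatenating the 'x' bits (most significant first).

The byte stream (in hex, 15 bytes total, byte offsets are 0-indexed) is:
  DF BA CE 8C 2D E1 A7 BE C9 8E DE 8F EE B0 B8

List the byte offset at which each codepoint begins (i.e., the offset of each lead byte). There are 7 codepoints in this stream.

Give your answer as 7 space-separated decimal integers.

Answer: 0 2 4 5 8 10 12

Derivation:
Byte[0]=DF: 2-byte lead, need 1 cont bytes. acc=0x1F
Byte[1]=BA: continuation. acc=(acc<<6)|0x3A=0x7FA
Completed: cp=U+07FA (starts at byte 0)
Byte[2]=CE: 2-byte lead, need 1 cont bytes. acc=0xE
Byte[3]=8C: continuation. acc=(acc<<6)|0x0C=0x38C
Completed: cp=U+038C (starts at byte 2)
Byte[4]=2D: 1-byte ASCII. cp=U+002D
Byte[5]=E1: 3-byte lead, need 2 cont bytes. acc=0x1
Byte[6]=A7: continuation. acc=(acc<<6)|0x27=0x67
Byte[7]=BE: continuation. acc=(acc<<6)|0x3E=0x19FE
Completed: cp=U+19FE (starts at byte 5)
Byte[8]=C9: 2-byte lead, need 1 cont bytes. acc=0x9
Byte[9]=8E: continuation. acc=(acc<<6)|0x0E=0x24E
Completed: cp=U+024E (starts at byte 8)
Byte[10]=DE: 2-byte lead, need 1 cont bytes. acc=0x1E
Byte[11]=8F: continuation. acc=(acc<<6)|0x0F=0x78F
Completed: cp=U+078F (starts at byte 10)
Byte[12]=EE: 3-byte lead, need 2 cont bytes. acc=0xE
Byte[13]=B0: continuation. acc=(acc<<6)|0x30=0x3B0
Byte[14]=B8: continuation. acc=(acc<<6)|0x38=0xEC38
Completed: cp=U+EC38 (starts at byte 12)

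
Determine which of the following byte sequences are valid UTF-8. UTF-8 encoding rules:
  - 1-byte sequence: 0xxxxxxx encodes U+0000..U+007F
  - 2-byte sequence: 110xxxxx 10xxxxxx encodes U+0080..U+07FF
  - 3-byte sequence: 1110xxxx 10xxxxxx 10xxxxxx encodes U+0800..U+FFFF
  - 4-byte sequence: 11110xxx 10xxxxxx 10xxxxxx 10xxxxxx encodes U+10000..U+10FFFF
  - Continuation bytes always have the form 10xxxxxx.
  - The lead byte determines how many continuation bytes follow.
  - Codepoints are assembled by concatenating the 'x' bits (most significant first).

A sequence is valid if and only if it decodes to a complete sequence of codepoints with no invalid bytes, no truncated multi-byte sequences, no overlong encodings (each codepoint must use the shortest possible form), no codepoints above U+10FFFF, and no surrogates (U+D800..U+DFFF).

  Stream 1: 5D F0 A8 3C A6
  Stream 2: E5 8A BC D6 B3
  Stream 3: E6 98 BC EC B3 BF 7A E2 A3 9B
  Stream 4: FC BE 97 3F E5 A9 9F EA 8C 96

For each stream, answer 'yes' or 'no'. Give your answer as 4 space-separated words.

Answer: no yes yes no

Derivation:
Stream 1: error at byte offset 3. INVALID
Stream 2: decodes cleanly. VALID
Stream 3: decodes cleanly. VALID
Stream 4: error at byte offset 0. INVALID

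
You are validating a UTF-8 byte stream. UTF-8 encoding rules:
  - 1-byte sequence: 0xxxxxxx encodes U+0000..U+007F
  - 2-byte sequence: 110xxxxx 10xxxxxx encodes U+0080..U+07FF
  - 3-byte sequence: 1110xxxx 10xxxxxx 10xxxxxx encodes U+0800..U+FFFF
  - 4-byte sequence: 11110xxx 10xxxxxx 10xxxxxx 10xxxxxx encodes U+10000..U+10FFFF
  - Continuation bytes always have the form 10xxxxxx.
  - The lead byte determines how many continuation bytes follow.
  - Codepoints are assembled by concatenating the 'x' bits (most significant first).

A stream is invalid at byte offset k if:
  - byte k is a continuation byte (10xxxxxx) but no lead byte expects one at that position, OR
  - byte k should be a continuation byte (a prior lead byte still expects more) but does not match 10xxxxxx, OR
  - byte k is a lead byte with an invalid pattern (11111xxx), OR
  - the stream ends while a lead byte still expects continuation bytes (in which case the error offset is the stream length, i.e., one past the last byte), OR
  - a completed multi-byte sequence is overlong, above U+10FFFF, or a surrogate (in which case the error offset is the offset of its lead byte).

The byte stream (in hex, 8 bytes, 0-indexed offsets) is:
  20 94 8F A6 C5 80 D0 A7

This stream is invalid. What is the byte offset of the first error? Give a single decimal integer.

Byte[0]=20: 1-byte ASCII. cp=U+0020
Byte[1]=94: INVALID lead byte (not 0xxx/110x/1110/11110)

Answer: 1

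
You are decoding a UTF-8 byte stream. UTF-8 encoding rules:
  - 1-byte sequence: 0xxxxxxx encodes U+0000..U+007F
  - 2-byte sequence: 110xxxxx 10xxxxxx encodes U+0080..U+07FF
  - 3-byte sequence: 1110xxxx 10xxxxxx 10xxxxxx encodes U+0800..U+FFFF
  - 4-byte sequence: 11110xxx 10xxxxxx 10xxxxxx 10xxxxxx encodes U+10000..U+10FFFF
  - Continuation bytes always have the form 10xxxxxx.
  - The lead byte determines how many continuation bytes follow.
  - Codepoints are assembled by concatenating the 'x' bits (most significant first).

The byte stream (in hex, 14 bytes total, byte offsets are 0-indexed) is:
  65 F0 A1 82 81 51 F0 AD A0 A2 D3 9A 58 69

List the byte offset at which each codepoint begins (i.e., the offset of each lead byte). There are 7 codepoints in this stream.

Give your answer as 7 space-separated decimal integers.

Answer: 0 1 5 6 10 12 13

Derivation:
Byte[0]=65: 1-byte ASCII. cp=U+0065
Byte[1]=F0: 4-byte lead, need 3 cont bytes. acc=0x0
Byte[2]=A1: continuation. acc=(acc<<6)|0x21=0x21
Byte[3]=82: continuation. acc=(acc<<6)|0x02=0x842
Byte[4]=81: continuation. acc=(acc<<6)|0x01=0x21081
Completed: cp=U+21081 (starts at byte 1)
Byte[5]=51: 1-byte ASCII. cp=U+0051
Byte[6]=F0: 4-byte lead, need 3 cont bytes. acc=0x0
Byte[7]=AD: continuation. acc=(acc<<6)|0x2D=0x2D
Byte[8]=A0: continuation. acc=(acc<<6)|0x20=0xB60
Byte[9]=A2: continuation. acc=(acc<<6)|0x22=0x2D822
Completed: cp=U+2D822 (starts at byte 6)
Byte[10]=D3: 2-byte lead, need 1 cont bytes. acc=0x13
Byte[11]=9A: continuation. acc=(acc<<6)|0x1A=0x4DA
Completed: cp=U+04DA (starts at byte 10)
Byte[12]=58: 1-byte ASCII. cp=U+0058
Byte[13]=69: 1-byte ASCII. cp=U+0069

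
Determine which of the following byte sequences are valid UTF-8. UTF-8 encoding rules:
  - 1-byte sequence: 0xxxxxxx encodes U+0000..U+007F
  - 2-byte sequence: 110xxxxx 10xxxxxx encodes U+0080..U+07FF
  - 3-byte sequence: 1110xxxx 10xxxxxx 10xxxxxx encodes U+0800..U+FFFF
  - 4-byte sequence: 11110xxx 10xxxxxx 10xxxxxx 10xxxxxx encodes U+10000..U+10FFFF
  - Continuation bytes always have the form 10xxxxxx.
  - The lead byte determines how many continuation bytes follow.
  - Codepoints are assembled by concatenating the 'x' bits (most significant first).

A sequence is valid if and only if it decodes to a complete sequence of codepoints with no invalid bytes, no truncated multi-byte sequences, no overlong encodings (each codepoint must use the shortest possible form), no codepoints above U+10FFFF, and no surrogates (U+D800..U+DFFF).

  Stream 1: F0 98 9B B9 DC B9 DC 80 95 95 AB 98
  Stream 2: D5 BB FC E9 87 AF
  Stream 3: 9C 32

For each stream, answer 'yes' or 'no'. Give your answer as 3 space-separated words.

Answer: no no no

Derivation:
Stream 1: error at byte offset 8. INVALID
Stream 2: error at byte offset 2. INVALID
Stream 3: error at byte offset 0. INVALID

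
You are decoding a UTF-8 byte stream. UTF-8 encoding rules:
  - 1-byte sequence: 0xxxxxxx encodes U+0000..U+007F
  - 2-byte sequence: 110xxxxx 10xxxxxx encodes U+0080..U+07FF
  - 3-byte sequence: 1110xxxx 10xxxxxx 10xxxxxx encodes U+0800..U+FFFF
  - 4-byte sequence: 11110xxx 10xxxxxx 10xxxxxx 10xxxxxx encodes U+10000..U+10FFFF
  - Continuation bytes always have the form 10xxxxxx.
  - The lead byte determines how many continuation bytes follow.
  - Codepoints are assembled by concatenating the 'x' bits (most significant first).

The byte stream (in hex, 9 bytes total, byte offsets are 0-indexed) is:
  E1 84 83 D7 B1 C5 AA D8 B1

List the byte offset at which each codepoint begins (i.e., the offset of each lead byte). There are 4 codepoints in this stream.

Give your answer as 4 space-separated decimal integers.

Byte[0]=E1: 3-byte lead, need 2 cont bytes. acc=0x1
Byte[1]=84: continuation. acc=(acc<<6)|0x04=0x44
Byte[2]=83: continuation. acc=(acc<<6)|0x03=0x1103
Completed: cp=U+1103 (starts at byte 0)
Byte[3]=D7: 2-byte lead, need 1 cont bytes. acc=0x17
Byte[4]=B1: continuation. acc=(acc<<6)|0x31=0x5F1
Completed: cp=U+05F1 (starts at byte 3)
Byte[5]=C5: 2-byte lead, need 1 cont bytes. acc=0x5
Byte[6]=AA: continuation. acc=(acc<<6)|0x2A=0x16A
Completed: cp=U+016A (starts at byte 5)
Byte[7]=D8: 2-byte lead, need 1 cont bytes. acc=0x18
Byte[8]=B1: continuation. acc=(acc<<6)|0x31=0x631
Completed: cp=U+0631 (starts at byte 7)

Answer: 0 3 5 7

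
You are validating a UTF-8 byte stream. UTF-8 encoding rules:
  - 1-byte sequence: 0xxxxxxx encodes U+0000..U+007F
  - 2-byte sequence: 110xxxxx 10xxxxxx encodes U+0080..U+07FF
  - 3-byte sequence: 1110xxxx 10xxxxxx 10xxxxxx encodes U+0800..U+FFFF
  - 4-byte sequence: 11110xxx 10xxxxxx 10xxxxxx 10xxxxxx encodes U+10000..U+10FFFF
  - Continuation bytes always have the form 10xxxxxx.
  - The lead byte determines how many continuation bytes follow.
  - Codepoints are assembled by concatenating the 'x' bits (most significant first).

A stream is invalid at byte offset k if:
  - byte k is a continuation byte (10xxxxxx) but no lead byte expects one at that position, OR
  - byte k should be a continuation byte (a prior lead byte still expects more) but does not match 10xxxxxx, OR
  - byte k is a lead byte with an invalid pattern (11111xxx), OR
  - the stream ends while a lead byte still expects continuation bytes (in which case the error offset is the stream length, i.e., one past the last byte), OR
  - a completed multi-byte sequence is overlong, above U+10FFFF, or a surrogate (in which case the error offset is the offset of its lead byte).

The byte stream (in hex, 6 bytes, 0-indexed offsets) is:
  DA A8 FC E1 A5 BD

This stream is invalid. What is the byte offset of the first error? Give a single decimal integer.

Answer: 2

Derivation:
Byte[0]=DA: 2-byte lead, need 1 cont bytes. acc=0x1A
Byte[1]=A8: continuation. acc=(acc<<6)|0x28=0x6A8
Completed: cp=U+06A8 (starts at byte 0)
Byte[2]=FC: INVALID lead byte (not 0xxx/110x/1110/11110)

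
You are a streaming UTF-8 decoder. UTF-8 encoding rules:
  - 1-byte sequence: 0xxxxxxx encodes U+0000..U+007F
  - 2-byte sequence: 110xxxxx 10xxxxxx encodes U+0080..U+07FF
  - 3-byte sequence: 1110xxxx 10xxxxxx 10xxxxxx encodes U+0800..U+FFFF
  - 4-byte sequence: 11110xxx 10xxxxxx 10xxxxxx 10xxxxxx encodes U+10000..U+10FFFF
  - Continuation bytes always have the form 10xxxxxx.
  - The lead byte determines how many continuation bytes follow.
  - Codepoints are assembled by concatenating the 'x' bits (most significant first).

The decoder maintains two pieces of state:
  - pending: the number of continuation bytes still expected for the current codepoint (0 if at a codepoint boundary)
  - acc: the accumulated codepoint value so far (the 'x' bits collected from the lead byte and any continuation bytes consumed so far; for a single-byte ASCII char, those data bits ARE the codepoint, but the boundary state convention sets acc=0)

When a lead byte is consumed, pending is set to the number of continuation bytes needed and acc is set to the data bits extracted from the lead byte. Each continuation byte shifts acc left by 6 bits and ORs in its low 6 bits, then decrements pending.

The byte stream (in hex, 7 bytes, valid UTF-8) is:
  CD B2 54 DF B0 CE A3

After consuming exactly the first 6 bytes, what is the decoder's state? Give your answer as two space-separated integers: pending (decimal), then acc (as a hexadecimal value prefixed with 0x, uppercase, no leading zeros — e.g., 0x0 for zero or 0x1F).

Answer: 1 0xE

Derivation:
Byte[0]=CD: 2-byte lead. pending=1, acc=0xD
Byte[1]=B2: continuation. acc=(acc<<6)|0x32=0x372, pending=0
Byte[2]=54: 1-byte. pending=0, acc=0x0
Byte[3]=DF: 2-byte lead. pending=1, acc=0x1F
Byte[4]=B0: continuation. acc=(acc<<6)|0x30=0x7F0, pending=0
Byte[5]=CE: 2-byte lead. pending=1, acc=0xE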